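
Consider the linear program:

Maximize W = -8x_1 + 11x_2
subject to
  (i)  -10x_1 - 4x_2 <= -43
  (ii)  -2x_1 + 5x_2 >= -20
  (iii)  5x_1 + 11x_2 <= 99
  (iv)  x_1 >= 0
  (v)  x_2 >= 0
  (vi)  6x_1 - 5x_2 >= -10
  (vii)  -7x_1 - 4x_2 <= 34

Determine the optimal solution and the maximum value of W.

At the optimal vertex, 5x_1 + 11x_2 = 99 and 6x_1 - 5x_2 = -10.
Solving simultaneously gives x_1 = 55/13, x_2 = 92/13.

x_1 = 55/13, x_2 = 92/13, maximum W = 44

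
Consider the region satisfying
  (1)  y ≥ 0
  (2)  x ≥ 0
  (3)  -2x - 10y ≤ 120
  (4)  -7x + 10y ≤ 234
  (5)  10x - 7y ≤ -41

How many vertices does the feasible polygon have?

Pairwise boundary intersections that survive every other constraint:
  (0, 117/5)
  (0, 41/7)
  (1228/51, 2053/51)

3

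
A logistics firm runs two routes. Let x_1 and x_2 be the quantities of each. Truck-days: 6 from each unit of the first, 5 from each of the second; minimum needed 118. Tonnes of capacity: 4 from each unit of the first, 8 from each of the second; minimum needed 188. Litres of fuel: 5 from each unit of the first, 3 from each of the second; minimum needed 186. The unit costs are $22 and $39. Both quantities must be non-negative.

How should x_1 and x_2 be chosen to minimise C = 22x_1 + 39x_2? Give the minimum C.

Corner points and C = 22x_1 + 39x_2:
  (0, 62) → C = 2418
  (47, 0) → C = 1034
  (33, 7) → C = 999
The feasible region is unbounded (it extends along (0, 1), (1, 0)), but C strictly increases along every unbounded feasible direction, so there is no improving ray and the minimum is attained at a vertex.

The optimum lies where 4x_1 + 8x_2 = 188 and 5x_1 + 3x_2 = 186.
Solving simultaneously gives x_1 = 33, x_2 = 7.

x_1 = 33, x_2 = 7, minimum C = 999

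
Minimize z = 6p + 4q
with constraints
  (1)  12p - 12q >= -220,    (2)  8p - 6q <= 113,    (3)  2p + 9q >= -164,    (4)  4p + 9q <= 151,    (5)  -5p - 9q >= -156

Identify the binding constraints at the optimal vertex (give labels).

(1) and (3)

Corner points and z = 6p + 4q:
  (-329/11, -382/33) → z = -7450/33
  (-14/13, 673/39) → z = 2440/39
  (11/28, -769/42) → z = -2977/42
  (651/34, 683/102) → z = 425/3
  (5, 131/9) → z = 794/9

The minimum is at (-329/11, -382/33). Substituting into each constraint, equality holds for (1) and (3); the remaining constraints have slack.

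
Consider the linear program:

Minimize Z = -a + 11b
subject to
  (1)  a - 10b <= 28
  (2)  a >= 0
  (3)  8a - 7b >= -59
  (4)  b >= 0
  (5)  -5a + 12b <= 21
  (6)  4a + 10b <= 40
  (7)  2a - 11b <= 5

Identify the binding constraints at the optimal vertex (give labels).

(4) and (7)

Corner points and Z = -a + 11b:
  (0, 0) → Z = 0
  (0, 7/4) → Z = 77/4
  (5/2, 0) → Z = -5/2
  (135/49, 142/49) → Z = 1427/49
  (245/32, 15/16) → Z = 85/32

The minimum is at (5/2, 0). Substituting into each constraint, equality holds for (4) and (7); the remaining constraints have slack.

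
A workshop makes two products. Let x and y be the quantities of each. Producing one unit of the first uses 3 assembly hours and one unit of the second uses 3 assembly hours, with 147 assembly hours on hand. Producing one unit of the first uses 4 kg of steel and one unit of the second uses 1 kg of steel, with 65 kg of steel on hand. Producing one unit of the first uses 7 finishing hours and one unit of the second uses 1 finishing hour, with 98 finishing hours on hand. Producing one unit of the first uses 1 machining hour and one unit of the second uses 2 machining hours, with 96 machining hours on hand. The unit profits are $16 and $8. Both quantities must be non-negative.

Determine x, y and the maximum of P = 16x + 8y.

x = 16/3, y = 131/3, maximum P = 1304/3

The optimum lies where 3x + 3y = 147 and 4x + y = 65.
Solving simultaneously gives x = 16/3, y = 131/3.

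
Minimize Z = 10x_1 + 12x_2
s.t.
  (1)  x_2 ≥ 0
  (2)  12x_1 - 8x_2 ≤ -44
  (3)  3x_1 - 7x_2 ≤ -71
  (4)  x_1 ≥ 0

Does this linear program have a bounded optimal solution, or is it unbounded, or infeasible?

Vertices and Z = 10x_1 + 12x_2:
  (13/3, 12) → Z = 562/3
  (0, 71/7) → Z = 852/7
The feasible region has finitely many vertices and no improving ray; the minimum is 852/7 at (0, 71/7).

bounded optimum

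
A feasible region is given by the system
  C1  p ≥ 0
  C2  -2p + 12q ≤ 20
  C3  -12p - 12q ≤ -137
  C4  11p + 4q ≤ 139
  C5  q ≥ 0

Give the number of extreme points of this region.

Pairwise boundary intersections that survive every other constraint:
  (117/14, 257/84)
  (397/35, 249/70)
  (137/12, 0)
  (139/11, 0)

4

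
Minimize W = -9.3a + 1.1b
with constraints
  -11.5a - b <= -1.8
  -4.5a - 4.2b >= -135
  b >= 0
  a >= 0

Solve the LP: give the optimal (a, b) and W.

a = 30, b = 0, minimum W = -279

The binding constraints are -4.5a - 4.2b = -135 and b = 0.
Solving simultaneously gives a = 30, b = 0.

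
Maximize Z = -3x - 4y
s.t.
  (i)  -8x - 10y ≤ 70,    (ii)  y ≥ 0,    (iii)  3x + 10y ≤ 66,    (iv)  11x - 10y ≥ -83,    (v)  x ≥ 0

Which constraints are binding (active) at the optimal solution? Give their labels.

(ii) and (v)

Vertices and Z = -3x - 4y:
  (22, 0) → Z = -66
  (0, 0) → Z = 0
  (0, 33/5) → Z = -132/5

The maximum is at (0, 0). Substituting into each constraint, equality holds for (ii) and (v); the remaining constraints have slack.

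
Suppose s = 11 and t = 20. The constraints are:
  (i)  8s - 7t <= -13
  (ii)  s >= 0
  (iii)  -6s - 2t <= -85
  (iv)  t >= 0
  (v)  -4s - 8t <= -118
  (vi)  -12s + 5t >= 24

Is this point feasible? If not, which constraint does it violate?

Constraint (vi): -12s + 5t = -32, which is not ≥ 24. All other constraints are satisfied.

not feasible — violates (vi)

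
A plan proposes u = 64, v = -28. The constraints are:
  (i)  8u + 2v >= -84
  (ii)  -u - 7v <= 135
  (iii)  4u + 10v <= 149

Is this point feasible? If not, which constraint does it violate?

(i): 456 ≥ -84 ✓
(ii): 132 ≤ 135 ✓
(iii): -24 ≤ 149 ✓

feasible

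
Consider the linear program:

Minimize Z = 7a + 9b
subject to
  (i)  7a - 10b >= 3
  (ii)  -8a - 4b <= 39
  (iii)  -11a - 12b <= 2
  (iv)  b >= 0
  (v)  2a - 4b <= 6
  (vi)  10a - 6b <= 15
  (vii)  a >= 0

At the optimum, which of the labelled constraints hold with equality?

Vertices and Z = 7a + 9b:
  (3/7, 0) → Z = 3
  (66/29, 75/58) → Z = 1599/58
  (3/2, 0) → Z = 21/2

The minimum is at (3/7, 0). Substituting into each constraint, equality holds for (i) and (iv); the remaining constraints have slack.

(i) and (iv)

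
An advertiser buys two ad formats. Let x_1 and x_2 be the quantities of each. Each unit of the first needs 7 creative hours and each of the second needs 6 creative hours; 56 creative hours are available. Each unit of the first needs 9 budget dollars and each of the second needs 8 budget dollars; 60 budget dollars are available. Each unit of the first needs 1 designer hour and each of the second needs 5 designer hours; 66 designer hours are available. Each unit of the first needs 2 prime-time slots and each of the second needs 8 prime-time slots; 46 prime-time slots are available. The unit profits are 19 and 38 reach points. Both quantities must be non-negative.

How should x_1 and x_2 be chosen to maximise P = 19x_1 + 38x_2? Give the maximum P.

Feasible corners and P = 19x_1 + 38x_2:
  (0, 0) → P = 0
  (0, 23/4) → P = 437/2
  (20/3, 0) → P = 380/3
  (2, 21/4) → P = 475/2

The binding constraints are 9x_1 + 8x_2 = 60 and 2x_1 + 8x_2 = 46.
Solving simultaneously gives x_1 = 2, x_2 = 21/4.

x_1 = 2, x_2 = 21/4, maximum P = 475/2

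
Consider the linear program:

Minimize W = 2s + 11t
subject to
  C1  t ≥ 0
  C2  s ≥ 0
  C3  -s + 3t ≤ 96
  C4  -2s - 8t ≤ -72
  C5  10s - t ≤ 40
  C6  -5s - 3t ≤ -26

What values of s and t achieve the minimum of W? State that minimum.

Extreme points and W = 2s + 11t:
  (0, 32) → W = 352
  (0, 9) → W = 99
  (216/29, 1000/29) → W = 11432/29
  (196/41, 320/41) → W = 3912/41

The binding constraints are -2s - 8t = -72 and 10s - t = 40.
Solving simultaneously gives s = 196/41, t = 320/41.

s = 196/41, t = 320/41, minimum W = 3912/41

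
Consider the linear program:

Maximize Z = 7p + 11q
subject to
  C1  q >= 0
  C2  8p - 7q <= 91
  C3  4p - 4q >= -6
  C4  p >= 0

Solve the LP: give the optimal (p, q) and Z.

p = 203/2, q = 103, maximum Z = 3687/2

Extreme points and Z = 7p + 11q:
  (91/8, 0) → Z = 637/8
  (0, 0) → Z = 0
  (203/2, 103) → Z = 3687/2
  (0, 3/2) → Z = 33/2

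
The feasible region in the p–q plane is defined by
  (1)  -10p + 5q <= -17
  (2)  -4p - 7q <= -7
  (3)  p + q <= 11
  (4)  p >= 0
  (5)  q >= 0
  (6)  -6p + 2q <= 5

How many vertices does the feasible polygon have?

Intersecting each pair of boundary lines and keeping only the points that satisfy every inequality leaves:
  (77/45, 1/45)
  (24/5, 31/5)
  (7/4, 0)
  (11, 0)

4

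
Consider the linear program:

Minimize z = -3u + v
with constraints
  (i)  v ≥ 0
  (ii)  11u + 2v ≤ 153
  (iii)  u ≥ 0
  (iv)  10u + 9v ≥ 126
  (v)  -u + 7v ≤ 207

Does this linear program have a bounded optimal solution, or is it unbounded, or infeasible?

Extreme points and z = -3u + v:
  (153/11, 0) → z = -459/11
  (63/5, 0) → z = -189/5
  (657/79, 2430/79) → z = 459/79
  (0, 14) → z = 14
  (0, 207/7) → z = 207/7
The feasible region has finitely many vertices and no improving ray; the minimum is -459/11 at (153/11, 0).

bounded optimum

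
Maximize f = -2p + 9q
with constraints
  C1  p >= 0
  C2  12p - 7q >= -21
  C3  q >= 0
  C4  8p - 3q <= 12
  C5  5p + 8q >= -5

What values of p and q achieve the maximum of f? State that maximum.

Feasible corners and f = -2p + 9q:
  (0, 3) → f = 27
  (0, 0) → f = 0
  (147/20, 78/5) → f = 1257/10
  (3/2, 0) → f = -3

p = 147/20, q = 78/5, maximum f = 1257/10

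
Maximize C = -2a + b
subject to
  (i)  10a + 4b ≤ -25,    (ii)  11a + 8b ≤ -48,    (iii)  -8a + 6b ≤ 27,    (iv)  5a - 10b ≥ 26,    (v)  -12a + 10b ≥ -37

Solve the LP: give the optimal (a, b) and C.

a = -123/2, b = -155/2, maximum C = 91/2

Feasible corners and C = -2a + b:
  (-136/75, -263/75) → C = 3/25
  (-92/103, -983/206) → C = -615/206
  (-213/25, -343/50) → C = 509/50
  (-123/2, -155/2) → C = 91/2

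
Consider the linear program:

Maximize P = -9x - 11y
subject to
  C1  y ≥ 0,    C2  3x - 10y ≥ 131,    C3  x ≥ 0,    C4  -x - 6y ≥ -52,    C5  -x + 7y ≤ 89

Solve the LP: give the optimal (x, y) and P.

Extreme points and P = -9x - 11y:
  (131/3, 0) → P = -393
  (52, 0) → P = -468
  (653/14, 25/28) → P = -12029/28

x = 131/3, y = 0, maximum P = -393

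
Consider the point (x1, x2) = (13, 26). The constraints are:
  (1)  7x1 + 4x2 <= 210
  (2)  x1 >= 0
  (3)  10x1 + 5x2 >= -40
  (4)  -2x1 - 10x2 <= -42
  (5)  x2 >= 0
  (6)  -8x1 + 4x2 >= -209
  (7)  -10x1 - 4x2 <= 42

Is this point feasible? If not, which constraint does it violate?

(1): 195 ≤ 210 ✓
(2): 13 ≥ 0 ✓
(3): 260 ≥ -40 ✓
(4): -286 ≤ -42 ✓
(5): 26 ≥ 0 ✓
(6): 0 ≥ -209 ✓
(7): -234 ≤ 42 ✓

feasible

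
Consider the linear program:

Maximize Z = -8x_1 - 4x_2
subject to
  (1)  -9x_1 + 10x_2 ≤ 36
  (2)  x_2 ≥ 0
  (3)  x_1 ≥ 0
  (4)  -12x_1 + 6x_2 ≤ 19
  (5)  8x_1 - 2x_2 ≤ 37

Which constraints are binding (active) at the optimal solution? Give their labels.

(2) and (3)

Feasible corners and Z = -8x_1 - 4x_2:
  (13/33, 87/22) → Z = -626/33
  (221/31, 621/62) → Z = -3010/31
  (0, 0) → Z = 0
  (37/8, 0) → Z = -37
  (0, 19/6) → Z = -38/3

The maximum is at (0, 0). Substituting into each constraint, equality holds for (2) and (3); the remaining constraints have slack.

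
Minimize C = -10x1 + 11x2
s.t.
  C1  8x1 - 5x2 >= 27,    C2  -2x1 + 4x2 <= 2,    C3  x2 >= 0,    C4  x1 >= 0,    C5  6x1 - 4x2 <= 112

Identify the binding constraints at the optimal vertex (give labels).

Corner points and C = -10x1 + 11x2:
  (59/11, 35/11) → C = -205/11
  (27/8, 0) → C = -135/4
  (57/2, 59/4) → C = -491/4
  (56/3, 0) → C = -560/3

The minimum is at (56/3, 0). Substituting into each constraint, equality holds for C3 and C5; the remaining constraints have slack.

C3 and C5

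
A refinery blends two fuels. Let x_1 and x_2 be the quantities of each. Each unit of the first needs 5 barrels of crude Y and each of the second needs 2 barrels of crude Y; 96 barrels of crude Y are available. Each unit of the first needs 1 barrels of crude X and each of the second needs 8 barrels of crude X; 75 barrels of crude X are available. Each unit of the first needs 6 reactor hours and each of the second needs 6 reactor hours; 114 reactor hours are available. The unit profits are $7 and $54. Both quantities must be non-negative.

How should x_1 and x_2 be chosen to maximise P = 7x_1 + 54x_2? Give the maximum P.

x_1 = 11, x_2 = 8, maximum P = 509

Corner points and P = 7x_1 + 54x_2:
  (0, 0) → P = 0
  (0, 75/8) → P = 2025/4
  (19, 0) → P = 133
  (11, 8) → P = 509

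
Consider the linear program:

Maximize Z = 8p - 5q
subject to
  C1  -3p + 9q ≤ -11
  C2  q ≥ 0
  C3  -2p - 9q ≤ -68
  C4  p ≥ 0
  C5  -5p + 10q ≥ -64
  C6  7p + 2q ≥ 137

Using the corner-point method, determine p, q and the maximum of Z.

p = 466/15, q = 137/15, maximum Z = 3043/15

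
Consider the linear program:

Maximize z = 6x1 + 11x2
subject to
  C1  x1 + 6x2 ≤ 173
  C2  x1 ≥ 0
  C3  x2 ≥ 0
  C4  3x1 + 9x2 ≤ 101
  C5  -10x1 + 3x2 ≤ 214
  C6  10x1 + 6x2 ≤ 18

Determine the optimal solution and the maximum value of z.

x1 = 0, x2 = 3, maximum z = 33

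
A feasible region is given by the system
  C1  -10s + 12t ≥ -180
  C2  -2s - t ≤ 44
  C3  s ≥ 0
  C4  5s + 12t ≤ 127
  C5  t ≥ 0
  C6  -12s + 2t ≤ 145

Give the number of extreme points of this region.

4

Of the 15 pairwise boundary intersections, those satisfying every inequality are:
  (307/15, 37/18)
  (18, 0)
  (0, 127/12)
  (0, 0)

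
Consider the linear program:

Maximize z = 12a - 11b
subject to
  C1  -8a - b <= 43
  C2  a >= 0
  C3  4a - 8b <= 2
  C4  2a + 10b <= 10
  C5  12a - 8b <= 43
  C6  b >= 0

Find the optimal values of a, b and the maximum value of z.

a = 25/14, b = 9/14, maximum z = 201/14

Corner points and z = 12a - 11b:
  (0, 1) → z = -11
  (0, 0) → z = 0
  (25/14, 9/14) → z = 201/14
  (1/2, 0) → z = 6

The binding constraints are 4a - 8b = 2 and 2a + 10b = 10.
Solving simultaneously gives a = 25/14, b = 9/14.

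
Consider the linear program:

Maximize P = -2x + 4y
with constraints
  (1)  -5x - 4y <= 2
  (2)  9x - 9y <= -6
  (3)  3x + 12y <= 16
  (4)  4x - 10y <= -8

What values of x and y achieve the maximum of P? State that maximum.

Corner points and P = -2x + 4y:
  (-11/6, 43/24) → P = 65/6
  (-26/33, 16/33) → P = 116/33
  (8/15, 6/5) → P = 56/15
  (2/9, 8/9) → P = 28/9

The binding constraints are -5x - 4y = 2 and 3x + 12y = 16.
Solving simultaneously gives x = -11/6, y = 43/24.

x = -11/6, y = 43/24, maximum P = 65/6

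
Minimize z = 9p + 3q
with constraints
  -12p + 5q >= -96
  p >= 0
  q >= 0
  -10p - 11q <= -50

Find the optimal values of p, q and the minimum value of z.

p = 0, q = 50/11, minimum z = 150/11

Vertices and z = 9p + 3q:
  (8, 0) → z = 72
  (0, 50/11) → z = 150/11
  (5, 0) → z = 45
The feasible region is unbounded (it extends along (0, 1), (5, 12)), but z strictly increases along every unbounded feasible direction, so there is no improving ray and the minimum is attained at a vertex.

At the optimal vertex, p = 0 and -10p - 11q = -50.
Solving simultaneously gives p = 0, q = 50/11.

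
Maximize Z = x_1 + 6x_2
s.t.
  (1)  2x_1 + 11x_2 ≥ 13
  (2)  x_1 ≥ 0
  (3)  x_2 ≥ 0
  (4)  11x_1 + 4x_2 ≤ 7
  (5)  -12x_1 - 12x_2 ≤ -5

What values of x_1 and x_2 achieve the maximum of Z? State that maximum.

Extreme points and Z = x_1 + 6x_2:
  (0, 13/11) → Z = 78/11
  (25/113, 129/113) → Z = 799/113
  (0, 7/4) → Z = 21/2

At the optimal vertex, x_1 = 0 and 11x_1 + 4x_2 = 7.
Solving simultaneously gives x_1 = 0, x_2 = 7/4.

x_1 = 0, x_2 = 7/4, maximum Z = 21/2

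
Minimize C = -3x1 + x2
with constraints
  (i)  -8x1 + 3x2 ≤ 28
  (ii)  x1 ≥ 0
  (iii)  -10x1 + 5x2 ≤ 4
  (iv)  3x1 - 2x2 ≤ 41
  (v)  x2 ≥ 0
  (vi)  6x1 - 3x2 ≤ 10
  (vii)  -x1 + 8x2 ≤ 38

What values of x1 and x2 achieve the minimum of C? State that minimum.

Corner points and C = -3x1 + x2:
  (0, 4/5) → C = 4/5
  (0, 0) → C = 0
  (158/75, 376/75) → C = -98/75
  (5/3, 0) → C = -5
  (194/45, 238/45) → C = -344/45

x1 = 194/45, x2 = 238/45, minimum C = -344/45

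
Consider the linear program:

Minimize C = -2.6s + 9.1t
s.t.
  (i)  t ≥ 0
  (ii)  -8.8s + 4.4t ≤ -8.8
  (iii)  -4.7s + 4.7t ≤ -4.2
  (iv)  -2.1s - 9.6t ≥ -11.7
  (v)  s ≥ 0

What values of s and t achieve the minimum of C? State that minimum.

s = 39/7, t = 0, minimum C = -507/35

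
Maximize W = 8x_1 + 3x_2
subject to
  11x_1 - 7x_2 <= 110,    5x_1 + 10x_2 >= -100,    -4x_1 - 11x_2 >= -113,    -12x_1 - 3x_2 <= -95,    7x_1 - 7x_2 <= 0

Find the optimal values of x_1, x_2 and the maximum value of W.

Corner points and W = 8x_1 + 3x_2:
  (353/60, 122/15) → W = 1072/15
  (113/15, 113/15) → W = 1243/15
  (19/3, 19/3) → W = 209/3

The optimum lies where -4x_1 - 11x_2 = -113 and 7x_1 - 7x_2 = 0.
Solving simultaneously gives x_1 = 113/15, x_2 = 113/15.

x_1 = 113/15, x_2 = 113/15, maximum W = 1243/15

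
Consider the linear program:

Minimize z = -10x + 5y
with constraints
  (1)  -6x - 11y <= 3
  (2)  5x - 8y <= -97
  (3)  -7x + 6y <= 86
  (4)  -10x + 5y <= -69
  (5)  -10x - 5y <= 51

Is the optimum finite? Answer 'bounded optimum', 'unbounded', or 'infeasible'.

unbounded

From the feasible point (1037/55, 263/11), moving in the direction (6, 7) keeps every constraint satisfied while z decreases without bound.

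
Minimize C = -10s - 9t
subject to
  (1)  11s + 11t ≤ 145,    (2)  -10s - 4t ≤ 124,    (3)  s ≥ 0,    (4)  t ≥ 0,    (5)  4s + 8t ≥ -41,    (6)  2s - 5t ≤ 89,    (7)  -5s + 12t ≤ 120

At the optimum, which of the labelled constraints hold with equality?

Vertices and C = -10s - 9t:
  (145/11, 0) → C = -1450/11
  (420/187, 2045/187) → C = -2055/17
  (0, 0) → C = 0
  (0, 10) → C = -90

The minimum is at (145/11, 0). Substituting into each constraint, equality holds for (1) and (4); the remaining constraints have slack.

(1) and (4)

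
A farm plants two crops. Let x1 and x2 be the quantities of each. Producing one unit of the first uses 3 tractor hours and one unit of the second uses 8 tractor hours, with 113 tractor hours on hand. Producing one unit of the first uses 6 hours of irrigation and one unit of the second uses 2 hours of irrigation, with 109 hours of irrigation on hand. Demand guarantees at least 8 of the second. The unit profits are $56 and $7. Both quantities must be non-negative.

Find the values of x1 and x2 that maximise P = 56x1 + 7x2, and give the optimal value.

Corner points and P = 56x1 + 7x2:
  (0, 113/8) → P = 791/8
  (0, 8) → P = 56
  (323/21, 117/14) → P = 5519/6
  (31/2, 8) → P = 924

x1 = 31/2, x2 = 8, maximum P = 924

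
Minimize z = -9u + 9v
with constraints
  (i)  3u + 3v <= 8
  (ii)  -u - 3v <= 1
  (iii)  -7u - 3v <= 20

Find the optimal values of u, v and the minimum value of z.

u = 9/2, v = -11/6, minimum z = -57

At the optimal vertex, 3u + 3v = 8 and -u - 3v = 1.
Solving simultaneously gives u = 9/2, v = -11/6.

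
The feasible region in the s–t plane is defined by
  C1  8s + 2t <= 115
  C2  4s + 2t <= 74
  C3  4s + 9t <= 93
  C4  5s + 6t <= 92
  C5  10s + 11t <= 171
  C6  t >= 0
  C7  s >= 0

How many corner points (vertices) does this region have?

The feasible vertices (each the meet of two boundaries and inside every other half-plane) are:
  (923/68, 109/34)
  (115/8, 0)
  (258/23, 123/23)
  (0, 31/3)
  (0, 0)

5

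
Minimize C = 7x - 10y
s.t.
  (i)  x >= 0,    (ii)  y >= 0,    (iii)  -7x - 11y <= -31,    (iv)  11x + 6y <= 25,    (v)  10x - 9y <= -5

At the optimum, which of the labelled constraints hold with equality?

(i) and (iv)

Corner points and C = 7x - 10y:
  (0, 31/11) → C = -310/11
  (0, 25/6) → C = -125/3
  (89/79, 166/79) → C = -1037/79

The minimum is at (0, 25/6). Substituting into each constraint, equality holds for (i) and (iv); the remaining constraints have slack.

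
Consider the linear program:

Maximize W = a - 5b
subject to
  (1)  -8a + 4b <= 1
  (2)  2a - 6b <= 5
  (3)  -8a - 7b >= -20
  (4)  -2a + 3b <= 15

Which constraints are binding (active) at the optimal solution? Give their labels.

(1) and (2)

Extreme points and W = a - 5b:
  (-13/20, -21/20) → W = 23/5
  (73/88, 21/11) → W = -767/88
  (5/2, 0) → W = 5/2

The maximum is at (-13/20, -21/20). Substituting into each constraint, equality holds for (1) and (2); the remaining constraints have slack.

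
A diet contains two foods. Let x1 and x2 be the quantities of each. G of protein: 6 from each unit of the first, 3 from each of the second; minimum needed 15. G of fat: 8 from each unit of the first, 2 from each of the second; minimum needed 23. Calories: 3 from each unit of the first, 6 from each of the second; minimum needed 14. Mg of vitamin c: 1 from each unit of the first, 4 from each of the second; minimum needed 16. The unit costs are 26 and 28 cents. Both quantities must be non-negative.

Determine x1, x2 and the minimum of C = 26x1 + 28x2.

x1 = 2, x2 = 7/2, minimum C = 150

The feasible region is unbounded (it extends along (0, 1), (1, 0)), but C strictly increases along every unbounded feasible direction, so there is no improving ray and the minimum is attained at a vertex.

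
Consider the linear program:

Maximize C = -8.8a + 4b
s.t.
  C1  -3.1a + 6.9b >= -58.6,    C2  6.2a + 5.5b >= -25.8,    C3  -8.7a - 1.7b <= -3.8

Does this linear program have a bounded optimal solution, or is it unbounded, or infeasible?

From the feasible point (14428/5983, -1430/193), moving in the direction (-1.7, 8.7) keeps every constraint satisfied while C increases without bound.

unbounded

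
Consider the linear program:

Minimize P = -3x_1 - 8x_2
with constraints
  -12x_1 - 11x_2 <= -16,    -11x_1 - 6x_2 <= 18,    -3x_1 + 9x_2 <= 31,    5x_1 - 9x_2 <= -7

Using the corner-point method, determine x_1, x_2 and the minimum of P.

x_1 = 12, x_2 = 67/9, minimum P = -860/9

Extreme points and P = -3x_1 - 8x_2:
  (-197/141, 140/47) → P = -923/47
  (67/163, 164/163) → P = -1513/163
  (12, 67/9) → P = -860/9

At the optimal vertex, -3x_1 + 9x_2 = 31 and 5x_1 - 9x_2 = -7.
Solving simultaneously gives x_1 = 12, x_2 = 67/9.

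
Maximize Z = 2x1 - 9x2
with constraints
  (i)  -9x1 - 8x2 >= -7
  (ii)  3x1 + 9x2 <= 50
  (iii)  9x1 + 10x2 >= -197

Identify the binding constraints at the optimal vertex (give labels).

Vertices and Z = 2x1 - 9x2:
  (-337/57, 143/19) → Z = -4535/57
  (823/9, -102) → Z = 9908/9
  (-2273/51, 347/17) → Z = -13915/51

The maximum is at (823/9, -102). Substituting into each constraint, equality holds for (i) and (iii); the remaining constraints have slack.

(i) and (iii)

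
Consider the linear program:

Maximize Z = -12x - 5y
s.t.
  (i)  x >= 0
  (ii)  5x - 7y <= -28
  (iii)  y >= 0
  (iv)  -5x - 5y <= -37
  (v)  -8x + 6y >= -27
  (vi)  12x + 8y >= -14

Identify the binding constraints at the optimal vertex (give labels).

Vertices and Z = -12x - 5y:
  (0, 37/5) → Z = -37
  (119/60, 65/12) → Z = -3053/60
  (357/26, 359/26) → Z = -6079/26
The feasible region is unbounded (it extends along (0, 1), (3, 4)), but Z strictly decreases along every unbounded feasible direction, so there is no improving ray and the maximum is attained at a vertex.

The maximum is at (0, 37/5). Substituting into each constraint, equality holds for (i) and (iv); the remaining constraints have slack.

(i) and (iv)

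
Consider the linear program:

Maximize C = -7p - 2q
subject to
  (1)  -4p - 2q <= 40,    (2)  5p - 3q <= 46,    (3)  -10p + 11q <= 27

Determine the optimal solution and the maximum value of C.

p = -247/32, q = -73/16, maximum C = 2021/32

The optimum lies where -4p - 2q = 40 and -10p + 11q = 27.
Solving simultaneously gives p = -247/32, q = -73/16.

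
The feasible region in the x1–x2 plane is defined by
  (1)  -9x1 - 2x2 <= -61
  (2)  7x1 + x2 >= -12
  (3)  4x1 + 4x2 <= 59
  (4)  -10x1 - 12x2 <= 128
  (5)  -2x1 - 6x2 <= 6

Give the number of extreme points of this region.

3

Of the 10 pairwise boundary intersections, those satisfying every inequality are:
  (9/2, 41/4)
  (189/25, -88/25)
  (189/8, -71/8)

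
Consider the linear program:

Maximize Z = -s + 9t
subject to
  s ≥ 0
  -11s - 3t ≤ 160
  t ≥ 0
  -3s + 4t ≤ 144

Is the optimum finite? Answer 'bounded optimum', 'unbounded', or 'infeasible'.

unbounded

From the feasible point (0, 0), moving in the direction (4, 3) keeps every constraint satisfied while Z increases without bound.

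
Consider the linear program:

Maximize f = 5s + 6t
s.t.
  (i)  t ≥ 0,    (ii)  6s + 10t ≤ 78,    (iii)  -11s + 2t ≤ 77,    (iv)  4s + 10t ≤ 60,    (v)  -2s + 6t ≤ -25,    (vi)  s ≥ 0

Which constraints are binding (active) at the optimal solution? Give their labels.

Extreme points and f = 5s + 6t:
  (13, 0) → f = 65
  (25/2, 0) → f = 125/2
  (359/28, 3/28) → f = 259/4

The maximum is at (13, 0). Substituting into each constraint, equality holds for (i) and (ii); the remaining constraints have slack.

(i) and (ii)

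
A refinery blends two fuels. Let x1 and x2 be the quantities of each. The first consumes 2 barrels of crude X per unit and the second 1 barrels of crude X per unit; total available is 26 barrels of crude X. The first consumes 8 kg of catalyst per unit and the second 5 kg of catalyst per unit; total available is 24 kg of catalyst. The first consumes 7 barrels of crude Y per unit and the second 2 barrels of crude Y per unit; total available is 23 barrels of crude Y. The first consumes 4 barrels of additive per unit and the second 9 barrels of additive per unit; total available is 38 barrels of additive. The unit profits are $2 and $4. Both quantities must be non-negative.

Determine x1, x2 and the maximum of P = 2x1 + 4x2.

Extreme points and P = 2x1 + 4x2:
  (0, 0) → P = 0
  (0, 38/9) → P = 152/9
  (3, 0) → P = 6
  (1/2, 4) → P = 17

The binding constraints are 8x1 + 5x2 = 24 and 4x1 + 9x2 = 38.
Solving simultaneously gives x1 = 1/2, x2 = 4.

x1 = 1/2, x2 = 4, maximum P = 17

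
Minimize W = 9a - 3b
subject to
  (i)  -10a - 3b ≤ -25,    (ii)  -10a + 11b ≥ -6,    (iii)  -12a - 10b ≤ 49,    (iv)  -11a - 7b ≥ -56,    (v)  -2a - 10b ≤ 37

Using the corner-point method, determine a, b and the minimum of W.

a = 7/37, b = 285/37, minimum W = -792/37

Corner points and W = 9a - 3b:
  (293/140, 19/14) → W = 2067/140
  (7/37, 285/37) → W = -792/37
  (658/191, 494/191) → W = 4440/191

The optimum lies where -10a - 3b = -25 and -11a - 7b = -56.
Solving simultaneously gives a = 7/37, b = 285/37.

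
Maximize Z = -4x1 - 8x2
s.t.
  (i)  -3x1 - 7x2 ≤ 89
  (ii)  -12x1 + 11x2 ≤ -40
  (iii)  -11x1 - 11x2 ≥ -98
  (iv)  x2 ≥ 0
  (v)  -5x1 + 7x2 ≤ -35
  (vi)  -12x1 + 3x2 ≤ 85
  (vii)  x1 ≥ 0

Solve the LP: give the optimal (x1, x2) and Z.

x1 = 7, x2 = 0, maximum Z = -28

Feasible corners and Z = -4x1 - 8x2:
  (98/11, 0) → Z = -392/11
  (357/44, 35/44) → Z = -427/11
  (7, 0) → Z = -28

The optimum lies where x2 = 0 and -5x1 + 7x2 = -35.
Solving simultaneously gives x1 = 7, x2 = 0.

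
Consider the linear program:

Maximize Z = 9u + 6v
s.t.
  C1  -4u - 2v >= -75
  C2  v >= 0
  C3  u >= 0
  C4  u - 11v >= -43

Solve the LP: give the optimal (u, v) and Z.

Extreme points and Z = 9u + 6v:
  (75/4, 0) → Z = 675/4
  (739/46, 247/46) → Z = 8133/46
  (0, 0) → Z = 0
  (0, 43/11) → Z = 258/11

The optimum lies where -4u - 2v = -75 and u - 11v = -43.
Solving simultaneously gives u = 739/46, v = 247/46.

u = 739/46, v = 247/46, maximum Z = 8133/46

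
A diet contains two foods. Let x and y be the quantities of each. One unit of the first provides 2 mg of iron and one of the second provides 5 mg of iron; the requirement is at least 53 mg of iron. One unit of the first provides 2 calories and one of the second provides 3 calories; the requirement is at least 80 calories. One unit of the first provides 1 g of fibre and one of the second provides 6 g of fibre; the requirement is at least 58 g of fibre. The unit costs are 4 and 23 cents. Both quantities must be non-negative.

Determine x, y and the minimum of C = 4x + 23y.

Corner points and C = 4x + 23y:
  (0, 80/3) → C = 1840/3
  (58, 0) → C = 232
  (34, 4) → C = 228
The feasible region is unbounded (it extends along (0, 1), (1, 0)), but C strictly increases along every unbounded feasible direction, so there is no improving ray and the minimum is attained at a vertex.

The binding constraints are 2x + 3y = 80 and x + 6y = 58.
Solving simultaneously gives x = 34, y = 4.

x = 34, y = 4, minimum C = 228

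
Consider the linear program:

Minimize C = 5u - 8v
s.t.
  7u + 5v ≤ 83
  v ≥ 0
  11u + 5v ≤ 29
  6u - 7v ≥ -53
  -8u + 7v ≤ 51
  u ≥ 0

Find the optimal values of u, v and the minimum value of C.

Feasible corners and C = 5u - 8v:
  (29/11, 0) → C = 145/11
  (0, 0) → C = 0
  (0, 29/5) → C = -232/5

u = 0, v = 29/5, minimum C = -232/5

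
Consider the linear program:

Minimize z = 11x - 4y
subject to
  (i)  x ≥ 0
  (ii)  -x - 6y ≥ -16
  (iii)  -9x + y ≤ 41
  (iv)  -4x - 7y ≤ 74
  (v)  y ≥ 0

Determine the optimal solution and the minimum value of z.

Extreme points and z = 11x - 4y:
  (0, 8/3) → z = -32/3
  (0, 0) → z = 0
  (16, 0) → z = 176

x = 0, y = 8/3, minimum z = -32/3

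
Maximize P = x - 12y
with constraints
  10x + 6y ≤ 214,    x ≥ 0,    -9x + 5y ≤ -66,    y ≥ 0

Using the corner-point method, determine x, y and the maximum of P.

x = 107/5, y = 0, maximum P = 107/5

Corner points and P = x - 12y:
  (733/52, 633/52) → P = -6863/52
  (107/5, 0) → P = 107/5
  (22/3, 0) → P = 22/3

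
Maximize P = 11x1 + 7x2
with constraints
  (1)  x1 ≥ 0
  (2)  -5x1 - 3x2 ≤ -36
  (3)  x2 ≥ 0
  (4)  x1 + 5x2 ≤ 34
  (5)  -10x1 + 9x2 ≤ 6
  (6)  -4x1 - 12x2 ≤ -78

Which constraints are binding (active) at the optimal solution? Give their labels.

(3) and (4)

Feasible corners and P = 11x1 + 7x2:
  (102/25, 26/5) → P = 2032/25
  (33/8, 41/8) → P = 325/4
  (34, 0) → P = 374
  (39/2, 0) → P = 429/2
  (276/59, 346/59) → P = 5458/59

The maximum is at (34, 0). Substituting into each constraint, equality holds for (3) and (4); the remaining constraints have slack.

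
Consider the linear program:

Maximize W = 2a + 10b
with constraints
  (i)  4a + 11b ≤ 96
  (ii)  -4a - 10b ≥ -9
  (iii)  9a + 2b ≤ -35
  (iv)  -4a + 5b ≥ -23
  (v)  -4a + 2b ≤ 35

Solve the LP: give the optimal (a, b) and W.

a = -83/12, b = 11/3, maximum W = 137/6

Corner points and W = 2a + 10b:
  (-184/41, 221/82) → W = 737/41
  (-83/12, 11/3) → W = 137/6
  (-129/53, -347/53) → W = -3728/53
  (-221/12, -58/3) → W = -1381/6

The optimum lies where -4a - 10b = -9 and -4a + 2b = 35.
Solving simultaneously gives a = -83/12, b = 11/3.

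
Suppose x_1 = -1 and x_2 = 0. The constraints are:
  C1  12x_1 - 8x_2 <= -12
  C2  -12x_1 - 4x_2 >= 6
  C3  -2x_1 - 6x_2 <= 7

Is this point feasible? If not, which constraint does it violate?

C1: -12 ≤ -12 ✓
C2: 12 ≥ 6 ✓
C3: 2 ≤ 7 ✓

feasible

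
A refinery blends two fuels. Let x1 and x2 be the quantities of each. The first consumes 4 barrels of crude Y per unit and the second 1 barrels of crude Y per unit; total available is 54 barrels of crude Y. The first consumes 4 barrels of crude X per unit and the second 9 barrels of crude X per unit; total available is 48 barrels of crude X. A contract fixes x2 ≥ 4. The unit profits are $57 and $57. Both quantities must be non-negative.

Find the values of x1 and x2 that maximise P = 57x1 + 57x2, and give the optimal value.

Vertices and P = 57x1 + 57x2:
  (0, 16/3) → P = 304
  (0, 4) → P = 228
  (3, 4) → P = 399

x1 = 3, x2 = 4, maximum P = 399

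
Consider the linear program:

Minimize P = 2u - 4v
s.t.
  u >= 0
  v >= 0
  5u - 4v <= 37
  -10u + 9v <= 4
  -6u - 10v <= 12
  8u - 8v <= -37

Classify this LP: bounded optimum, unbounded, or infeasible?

Feasible corners and P = 2u - 4v:
  (349/5, 78) → P = -862/5
  (111/2, 481/8) → P = -259/2
  (301/8, 169/4) → P = -375/4
The feasible region has finitely many vertices and no improving ray; the minimum is -862/5 at (349/5, 78).

bounded optimum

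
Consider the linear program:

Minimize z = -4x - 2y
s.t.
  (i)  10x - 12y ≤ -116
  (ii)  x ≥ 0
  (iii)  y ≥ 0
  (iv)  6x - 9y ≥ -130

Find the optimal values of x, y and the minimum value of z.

x = 86/3, y = 302/9, minimum z = -1636/9

Vertices and z = -4x - 2y:
  (0, 29/3) → z = -58/3
  (86/3, 302/9) → z = -1636/9
  (0, 130/9) → z = -260/9

The optimum lies where 10x - 12y = -116 and 6x - 9y = -130.
Solving simultaneously gives x = 86/3, y = 302/9.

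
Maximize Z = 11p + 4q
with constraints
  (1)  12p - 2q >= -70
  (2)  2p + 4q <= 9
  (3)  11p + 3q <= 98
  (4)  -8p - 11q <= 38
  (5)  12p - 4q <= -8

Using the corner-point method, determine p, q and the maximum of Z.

Corner points and Z = 11p + 4q:
  (-131/26, 62/13) → Z = -945/26
  (-423/74, 26/37) → Z = -4445/74
  (1/14, 31/14) → Z = 135/14
  (-60/41, -98/41) → Z = -1052/41

At the optimal vertex, 2p + 4q = 9 and 12p - 4q = -8.
Solving simultaneously gives p = 1/14, q = 31/14.

p = 1/14, q = 31/14, maximum Z = 135/14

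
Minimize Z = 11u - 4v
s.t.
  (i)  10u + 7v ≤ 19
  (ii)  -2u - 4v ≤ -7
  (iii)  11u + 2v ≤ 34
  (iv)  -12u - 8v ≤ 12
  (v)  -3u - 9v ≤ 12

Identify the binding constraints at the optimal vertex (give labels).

Vertices and Z = 11u - 4v:
  (27/26, 16/13) → Z = 13/2
  (-59, 87) → Z = -997
  (-13/4, 27/8) → Z = -197/4

The minimum is at (-59, 87). Substituting into each constraint, equality holds for (i) and (iv); the remaining constraints have slack.

(i) and (iv)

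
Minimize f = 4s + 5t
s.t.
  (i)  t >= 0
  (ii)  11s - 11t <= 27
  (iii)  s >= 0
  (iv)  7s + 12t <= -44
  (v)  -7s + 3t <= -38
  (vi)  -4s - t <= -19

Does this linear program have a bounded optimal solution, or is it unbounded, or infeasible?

The boundaries 11s - 11t = 27 and -7s + 3t = -38 meet at (337/44, 229/44), but that point violates 7s + 12t ≤ -44. Every candidate vertex is excluded by some other constraint, so the feasible region is empty.

infeasible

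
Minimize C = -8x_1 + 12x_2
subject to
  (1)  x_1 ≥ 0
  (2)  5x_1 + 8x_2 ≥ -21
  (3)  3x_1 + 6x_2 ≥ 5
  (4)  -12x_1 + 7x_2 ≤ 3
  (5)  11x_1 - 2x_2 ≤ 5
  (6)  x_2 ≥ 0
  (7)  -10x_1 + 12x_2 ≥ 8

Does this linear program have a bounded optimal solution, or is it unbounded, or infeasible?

Corner points and C = -8x_1 + 12x_2:
  (41/53, 93/53) → C = 788/53
  (10/37, 33/37) → C = 316/37
  (19/28, 69/56) → C = 131/14
The feasible region has finitely many vertices and no improving ray; the minimum is 316/37 at (10/37, 33/37).

bounded optimum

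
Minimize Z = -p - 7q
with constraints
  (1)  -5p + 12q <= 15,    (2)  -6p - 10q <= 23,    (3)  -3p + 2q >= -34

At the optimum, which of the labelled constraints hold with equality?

(1) and (3)

Corner points and Z = -p - 7q:
  (-213/61, -25/122) → Z = 601/122
  (219/13, 215/26) → Z = -1943/26
  (7, -13/2) → Z = 77/2

The minimum is at (219/13, 215/26). Substituting into each constraint, equality holds for (1) and (3); the remaining constraints have slack.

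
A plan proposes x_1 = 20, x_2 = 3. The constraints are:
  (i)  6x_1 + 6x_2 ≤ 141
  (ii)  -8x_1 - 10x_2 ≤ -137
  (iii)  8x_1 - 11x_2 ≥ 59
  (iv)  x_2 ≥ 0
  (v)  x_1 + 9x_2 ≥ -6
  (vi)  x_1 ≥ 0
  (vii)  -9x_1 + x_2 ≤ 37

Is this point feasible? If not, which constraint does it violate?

feasible

(i): 138 ≤ 141 ✓
(ii): -190 ≤ -137 ✓
(iii): 127 ≥ 59 ✓
(iv): 3 ≥ 0 ✓
(v): 47 ≥ -6 ✓
(vi): 20 ≥ 0 ✓
(vii): -177 ≤ 37 ✓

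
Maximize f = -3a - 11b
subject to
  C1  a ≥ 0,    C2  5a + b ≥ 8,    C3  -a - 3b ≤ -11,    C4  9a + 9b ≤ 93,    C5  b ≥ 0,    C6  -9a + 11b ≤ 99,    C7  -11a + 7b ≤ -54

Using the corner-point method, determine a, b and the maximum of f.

Corner points and f = -3a - 11b:
  (10, 1/3) → f = -101/3
  (239/40, 67/40) → f = -727/20
  (379/54, 179/54) → f = -1553/27

The binding constraints are -a - 3b = -11 and 9a + 9b = 93.
Solving simultaneously gives a = 10, b = 1/3.

a = 10, b = 1/3, maximum f = -101/3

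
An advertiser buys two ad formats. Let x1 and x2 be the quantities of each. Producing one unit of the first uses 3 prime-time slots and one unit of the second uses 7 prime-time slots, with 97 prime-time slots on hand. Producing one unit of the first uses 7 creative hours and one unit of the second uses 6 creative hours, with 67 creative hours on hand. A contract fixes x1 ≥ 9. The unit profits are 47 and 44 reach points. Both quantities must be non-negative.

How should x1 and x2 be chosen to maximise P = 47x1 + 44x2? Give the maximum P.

The binding constraints are 7x1 + 6x2 = 67 and x1 = 9.
Solving simultaneously gives x1 = 9, x2 = 2/3.

x1 = 9, x2 = 2/3, maximum P = 1357/3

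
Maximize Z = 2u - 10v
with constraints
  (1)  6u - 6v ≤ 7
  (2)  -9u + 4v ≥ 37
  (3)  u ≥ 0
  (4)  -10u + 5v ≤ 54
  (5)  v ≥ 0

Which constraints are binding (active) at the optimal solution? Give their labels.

Vertices and Z = 2u - 10v:
  (0, 37/4) → Z = -185/2
  (31/5, 116/5) → Z = -1098/5
  (0, 54/5) → Z = -108

The maximum is at (0, 37/4). Substituting into each constraint, equality holds for (2) and (3); the remaining constraints have slack.

(2) and (3)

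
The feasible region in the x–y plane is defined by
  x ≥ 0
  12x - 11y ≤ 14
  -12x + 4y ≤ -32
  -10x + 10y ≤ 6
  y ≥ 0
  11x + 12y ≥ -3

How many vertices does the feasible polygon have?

3

Of the 15 pairwise boundary intersections, those satisfying every inequality are:
  (74/21, 18/7)
  (103/5, 106/5)
  (43/10, 49/10)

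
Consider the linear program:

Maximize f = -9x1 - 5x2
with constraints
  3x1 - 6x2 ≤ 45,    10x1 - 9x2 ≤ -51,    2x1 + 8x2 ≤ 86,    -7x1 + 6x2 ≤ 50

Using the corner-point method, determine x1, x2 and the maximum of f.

x1 = -95/4, x2 = -155/8, maximum f = 2485/8

Feasible corners and f = -9x1 - 5x2:
  (-237/11, -201/11) → f = 3138/11
  (-95/4, -155/8) → f = 2485/8
  (183/49, 481/49) → f = -4052/49
  (29/17, 351/34) → f = -2277/34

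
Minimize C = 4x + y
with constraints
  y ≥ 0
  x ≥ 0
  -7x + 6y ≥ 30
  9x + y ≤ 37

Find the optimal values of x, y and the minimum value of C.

Feasible corners and C = 4x + y:
  (0, 5) → C = 5
  (0, 37) → C = 37
  (192/61, 529/61) → C = 1297/61

x = 0, y = 5, minimum C = 5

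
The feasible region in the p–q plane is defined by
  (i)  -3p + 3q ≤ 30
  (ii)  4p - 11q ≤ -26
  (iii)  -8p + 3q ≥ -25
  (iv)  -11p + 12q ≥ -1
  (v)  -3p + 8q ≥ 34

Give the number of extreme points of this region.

3

Pairwise boundary intersections that survive every other constraint:
  (11, 21)
  (-46/5, 4/5)
  (302/55, 347/55)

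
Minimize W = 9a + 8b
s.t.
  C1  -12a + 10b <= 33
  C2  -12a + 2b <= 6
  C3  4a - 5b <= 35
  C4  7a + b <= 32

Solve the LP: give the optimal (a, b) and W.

Extreme points and W = 9a + 8b:
  (1/16, 27/8) → W = 441/16
  (7/2, 15/2) → W = 183/2
  (-25/13, -111/13) → W = -1113/13
  (5, -3) → W = 21

The binding constraints are -12a + 2b = 6 and 4a - 5b = 35.
Solving simultaneously gives a = -25/13, b = -111/13.

a = -25/13, b = -111/13, minimum W = -1113/13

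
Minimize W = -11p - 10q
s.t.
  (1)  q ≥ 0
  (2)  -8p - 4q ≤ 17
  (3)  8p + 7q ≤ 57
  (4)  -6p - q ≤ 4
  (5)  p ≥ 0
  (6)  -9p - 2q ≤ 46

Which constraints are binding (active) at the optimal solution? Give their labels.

(3) and (5)

Extreme points and W = -11p - 10q:
  (57/8, 0) → W = -627/8
  (0, 0) → W = 0
  (0, 57/7) → W = -570/7

The minimum is at (0, 57/7). Substituting into each constraint, equality holds for (3) and (5); the remaining constraints have slack.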